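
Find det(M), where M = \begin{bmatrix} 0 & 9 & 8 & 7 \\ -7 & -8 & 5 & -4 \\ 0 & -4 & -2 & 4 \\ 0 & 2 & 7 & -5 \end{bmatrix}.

Expand along column 1 (it has 3 zeros):
  − (-7) · M_21   where M_21 = det([9 8 7; -4 -2 4; 2 7 -5]) = -426
det = (-1)·(-7)·(-426) = -2982

det(M) = -2982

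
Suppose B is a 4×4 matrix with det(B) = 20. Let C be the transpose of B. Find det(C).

det(Bᵀ) = det(B).
det(C) = (1)·(20) = 20

|C| = 20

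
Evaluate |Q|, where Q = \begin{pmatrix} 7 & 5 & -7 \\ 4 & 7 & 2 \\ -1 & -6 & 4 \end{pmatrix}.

The determinant is 309.

Expand along row 1:
  + 7 · |7 2; -6 4| = 7·(28 − (-12)) = 280
  − 5 · |4 2; -1 4| = −5·(16 − (-2)) = -90
  + (-7) · |4 7; -1 -6| = (-7)·(-24 − (-7)) = 119
Sum: (280) + (-90) + (119) = 309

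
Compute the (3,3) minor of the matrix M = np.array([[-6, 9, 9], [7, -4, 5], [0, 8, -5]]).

Delete row 3 and column 3; the remaining 2×2 submatrix is [-6 9; 7 -4].
Its determinant is (-6)·(-4) − 9·7 = -39.

The minor is -39.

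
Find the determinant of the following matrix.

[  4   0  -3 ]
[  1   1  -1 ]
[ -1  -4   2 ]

The determinant is 1.

Expand along column 2:
  + 1 · |4 -3; -1 2| = 1·(8 − 3) = 5
  − (-4) · |4 -3; 1 -1| = −(-4)·(-4 − (-3)) = -4
Sum: (5) + (-4) = 1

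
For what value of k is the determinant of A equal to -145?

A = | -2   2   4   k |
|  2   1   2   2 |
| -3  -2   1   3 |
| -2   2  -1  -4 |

k = -3

Expanding along the column containing k, det(A) is linear in k: det(A) = (25)·k + (-70).
Set (25)·k + (-70) = -145  ⇒  (25)·k = -75  ⇒  k = -3.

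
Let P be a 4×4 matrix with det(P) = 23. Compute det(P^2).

The determinant is 529.

det(P^2) = (det P)^2 = (23)^2 = 529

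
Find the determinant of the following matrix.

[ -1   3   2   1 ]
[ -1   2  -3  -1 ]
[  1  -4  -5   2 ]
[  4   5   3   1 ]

The determinant is 312.

Expand along row 1:
  + (-1) · M_11   where M_11 = det([2 -3 -1; -4 -5 2; 5 3 1]) = -77
  − (3) · M_12   where M_12 = det([-1 -3 -1; 1 -5 2; 4 3 1]) = -33
  + (2) · M_13   where M_13 = det([-1 2 -1; 1 -4 2; 4 5 1]) = 7
  − (1) · M_14   where M_14 = det([-1 2 -3; 1 -4 -5; 4 5 3]) = -122
det = (+1)·(-1)·(-77) + (-1)·(3)·(-33) + (+1)·(2)·(7) + (-1)·(1)·(-122) = 312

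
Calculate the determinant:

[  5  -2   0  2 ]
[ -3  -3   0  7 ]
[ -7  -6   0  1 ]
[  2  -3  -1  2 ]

Expand along column 3 (it has 3 zeros):
  − (-1) · M_43   where M_43 = det([5 -2 2; -3 -3 7; -7 -6 1]) = 281
det = (-1)·(-1)·(281) = 281

281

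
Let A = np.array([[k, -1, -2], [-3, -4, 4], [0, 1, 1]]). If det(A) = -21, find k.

k = 3

Expanding along the column containing k, det(A) is linear in k: det(A) = (-8)·k + (3).
Set (-8)·k + (3) = -21  ⇒  (-8)·k = -24  ⇒  k = 3.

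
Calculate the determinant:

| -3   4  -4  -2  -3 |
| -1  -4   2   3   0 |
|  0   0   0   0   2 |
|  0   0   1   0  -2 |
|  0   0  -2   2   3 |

64

The matrix is block upper-triangular with a 2×2 block and a 3×3 block on the diagonal, so its determinant equals the product of the determinants of the diagonal blocks.
det of the 2×2 block = 16
det of the 3×3 block = 4
det = (16)·(4) = 64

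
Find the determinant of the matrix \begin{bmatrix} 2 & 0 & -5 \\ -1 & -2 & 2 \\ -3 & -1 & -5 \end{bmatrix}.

Expand along row 1:
  + 2 · |-2 2; -1 -5| = 2·(10 − (-2)) = 24
  + (-5) · |-1 -2; -3 -1| = (-5)·(1 − 6) = 25
Sum: (24) + (25) = 49

49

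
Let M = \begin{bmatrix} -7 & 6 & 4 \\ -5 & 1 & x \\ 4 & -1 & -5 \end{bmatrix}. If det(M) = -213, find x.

x = -6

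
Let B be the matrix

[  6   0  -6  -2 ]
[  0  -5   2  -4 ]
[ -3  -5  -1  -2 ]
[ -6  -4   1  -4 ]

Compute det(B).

|B| = -702

Expand along row 1 (it has 1 zero):
  + (6) · M_11   where M_11 = det([-5 2 -4; -5 -1 -2; -4 1 -4]) = -18
  + (-6) · M_13   where M_13 = det([0 -5 -4; -3 -5 -2; -6 -4 -4]) = 72
  − (-2) · M_14   where M_14 = det([0 -5 2; -3 -5 -1; -6 -4 1]) = -81
det = (+1)·(6)·(-18) + (+1)·(-6)·(72) + (-1)·(-2)·(-81) = -702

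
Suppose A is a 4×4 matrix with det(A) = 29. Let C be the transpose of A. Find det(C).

det(Aᵀ) = det(A).
det(C) = (1)·(29) = 29

det(C) = 29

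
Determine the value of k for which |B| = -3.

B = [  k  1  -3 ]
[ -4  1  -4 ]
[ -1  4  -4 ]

Expanding along the row containing k, det(B) is linear in k: det(B) = (12)·k + (33).
Set (12)·k + (33) = -3  ⇒  (12)·k = -36  ⇒  k = -3.

-3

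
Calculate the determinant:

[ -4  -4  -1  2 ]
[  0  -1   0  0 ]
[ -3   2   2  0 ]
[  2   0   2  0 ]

Expand along row 2 (it has 3 zeros):
  + (-1) · M_22   where M_22 = det([-4 -1 2; -3 2 0; 2 2 0]) = -20
det = (+1)·(-1)·(-20) = 20

The determinant is 20.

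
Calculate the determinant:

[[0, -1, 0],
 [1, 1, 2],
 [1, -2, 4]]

Expand along row 1:
  − (-1) · |1 2; 1 4| = −(-1)·(4 − 2) = 2

2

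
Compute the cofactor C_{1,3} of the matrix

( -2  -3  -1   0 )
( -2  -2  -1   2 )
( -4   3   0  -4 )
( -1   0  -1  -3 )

40

Delete row 1 and column 3; the remaining 3×3 submatrix is [-2 -2 2; -4 3 -4; -1 0 -3].
Its determinant is 40.
The cofactor carries sign (−1)^(1+3) = +1, so C_{1,3} = +(40) = 40.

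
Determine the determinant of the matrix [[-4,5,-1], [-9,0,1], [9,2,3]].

206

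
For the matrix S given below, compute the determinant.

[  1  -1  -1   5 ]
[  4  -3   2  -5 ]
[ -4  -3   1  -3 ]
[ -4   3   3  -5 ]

det(S) = 400

Expand along row 1:
  + (1) · M_11   where M_11 = det([-3 2 -5; -3 1 -3; 3 3 -5]) = 0
  − (-1) · M_12   where M_12 = det([4 2 -5; -4 1 -3; -4 3 -5]) = 40
  + (-1) · M_13   where M_13 = det([4 -3 -5; -4 -3 -3; -4 3 -5]) = 240
  − (5) · M_14   where M_14 = det([4 -3 2; -4 -3 1; -4 3 3]) = -120
det = (+1)·(1)·(0) + (-1)·(-1)·(40) + (+1)·(-1)·(240) + (-1)·(5)·(-120) = 400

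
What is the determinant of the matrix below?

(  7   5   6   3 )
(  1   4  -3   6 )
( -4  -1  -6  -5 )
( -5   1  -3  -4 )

Expand along row 1:
  + (7) · M_11   where M_11 = det([4 -3 6; -1 -6 -5; 1 -3 -4]) = 117
  − (5) · M_12   where M_12 = det([1 -3 6; -4 -6 -5; -5 -3 -4]) = -126
  + (6) · M_13   where M_13 = det([1 4 6; -4 -1 -5; -5 1 -4]) = -9
  − (3) · M_14   where M_14 = det([1 4 -3; -4 -1 -6; -5 1 -3]) = 108
det = (+1)·(7)·(117) + (-1)·(5)·(-126) + (+1)·(6)·(-9) + (-1)·(3)·(108) = 1071

1071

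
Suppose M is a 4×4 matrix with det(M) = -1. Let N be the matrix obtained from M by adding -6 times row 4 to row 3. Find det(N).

Adding a multiple of one row to another leaves the determinant unchanged.
det(N) = (1)·(-1) = -1

-1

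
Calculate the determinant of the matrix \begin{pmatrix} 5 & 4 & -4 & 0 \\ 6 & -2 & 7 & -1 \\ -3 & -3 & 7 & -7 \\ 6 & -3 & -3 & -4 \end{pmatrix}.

Expand along row 1 (it has 1 zero):
  + (5) · M_11   where M_11 = det([-2 7 -1; -3 7 -7; -3 -3 -4]) = 131
  − (4) · M_12   where M_12 = det([6 7 -1; -3 7 -7; 6 -3 -4]) = -639
  + (-4) · M_13   where M_13 = det([6 -2 -1; -3 -3 -7; 6 -3 -4]) = 27
det = (+1)·(5)·(131) + (-1)·(4)·(-639) + (+1)·(-4)·(27) = 3103

3103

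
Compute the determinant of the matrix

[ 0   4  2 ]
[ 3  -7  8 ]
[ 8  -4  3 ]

Expand along column 1:
  − 3 · |4 2; -4 3| = −3·(12 − (-8)) = -60
  + 8 · |4 2; -7 8| = 8·(32 − (-14)) = 368
Sum: (-60) + (368) = 308

308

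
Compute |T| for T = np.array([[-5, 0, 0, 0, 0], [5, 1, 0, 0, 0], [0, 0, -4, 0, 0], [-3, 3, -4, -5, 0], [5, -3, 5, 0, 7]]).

T is lower triangular, so det(T) is the product of the diagonal entries:
det = (-5) · (1) · (-4) · (-5) · (7) = -700

|T| = -700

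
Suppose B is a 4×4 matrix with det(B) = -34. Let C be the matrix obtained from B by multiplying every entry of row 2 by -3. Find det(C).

The determinant is 102.

Scaling one row by -3 multiplies the determinant by -3.
det(C) = (-3)·(-34) = 102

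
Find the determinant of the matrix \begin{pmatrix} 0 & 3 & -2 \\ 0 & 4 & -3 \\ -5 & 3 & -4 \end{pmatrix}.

5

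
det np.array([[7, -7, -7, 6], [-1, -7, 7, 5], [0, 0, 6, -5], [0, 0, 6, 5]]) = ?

-3360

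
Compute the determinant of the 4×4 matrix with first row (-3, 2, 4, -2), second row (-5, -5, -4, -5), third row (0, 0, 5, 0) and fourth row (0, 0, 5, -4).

-500

The matrix is block upper-triangular with a 2×2 block and a 2×2 block on the diagonal, so its determinant equals the product of the determinants of the diagonal blocks.
det of the 2×2 block = 25
det of the 2×2 block = -20
det = (25)·(-20) = -500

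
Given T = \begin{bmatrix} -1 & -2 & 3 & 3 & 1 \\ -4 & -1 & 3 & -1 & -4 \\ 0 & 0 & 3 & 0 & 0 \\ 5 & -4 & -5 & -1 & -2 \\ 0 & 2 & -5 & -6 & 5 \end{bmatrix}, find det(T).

Expand along row 3 (it has 4 zeros):
  + (3) · M_33   where M_33 = det([-1 -2 3 1; -4 -1 -1 -4; 5 -4 -1 -2; 0 2 -6 5]) = 820
det = (+1)·(3)·(820) = 2460

The determinant is 2460.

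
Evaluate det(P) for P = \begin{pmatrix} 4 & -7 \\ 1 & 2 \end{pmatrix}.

det(P) = 15

det(P) = 4·2 − (-7)·1 = 8 − (-7) = 15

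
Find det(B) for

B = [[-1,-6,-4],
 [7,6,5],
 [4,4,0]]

Expand along row 3:
  + 4 · |-6 -4; 6 5| = 4·(-30 − (-24)) = -24
  − 4 · |-1 -4; 7 5| = −4·(-5 − (-28)) = -92
Sum: (-24) + (-92) = -116

det(B) = -116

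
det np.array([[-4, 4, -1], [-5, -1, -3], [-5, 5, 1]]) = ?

The determinant is 54.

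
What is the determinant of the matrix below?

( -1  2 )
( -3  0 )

det = (-1)·0 − 2·(-3) = 0 − (-6) = 6

6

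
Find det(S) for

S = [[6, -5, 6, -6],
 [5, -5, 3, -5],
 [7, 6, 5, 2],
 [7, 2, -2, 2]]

det(S) = 117

Expand along row 1:
  + (6) · M_11   where M_11 = det([-5 3 -5; 6 5 2; 2 -2 2]) = 16
  − (-5) · M_12   where M_12 = det([5 3 -5; 7 5 2; 7 -2 2]) = 315
  + (6) · M_13   where M_13 = det([5 -5 -5; 7 6 2; 7 2 2]) = 180
  − (-6) · M_14   where M_14 = det([5 -5 3; 7 6 5; 7 2 -2]) = -439
det = (+1)·(6)·(16) + (-1)·(-5)·(315) + (+1)·(6)·(180) + (-1)·(-6)·(-439) = 117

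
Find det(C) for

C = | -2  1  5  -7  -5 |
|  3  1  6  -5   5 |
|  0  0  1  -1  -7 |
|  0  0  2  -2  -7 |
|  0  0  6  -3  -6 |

C is block upper-triangular with a 2×2 block and a 3×3 block on the diagonal, so its determinant equals the product of the determinants of the diagonal blocks.
det of the 2×2 block = -5
det of the 3×3 block = -21
det = (-5)·(-21) = 105

det(C) = 105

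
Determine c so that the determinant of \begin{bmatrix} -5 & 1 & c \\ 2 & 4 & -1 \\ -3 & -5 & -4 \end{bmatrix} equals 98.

-9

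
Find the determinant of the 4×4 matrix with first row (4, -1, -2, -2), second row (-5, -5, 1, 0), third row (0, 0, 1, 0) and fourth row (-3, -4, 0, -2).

40

Expand along row 3 (it has 3 zeros):
  + (1) · M_33   where M_33 = det([4 -1 -2; -5 -5 0; -3 -4 -2]) = 40
det = (+1)·(1)·(40) = 40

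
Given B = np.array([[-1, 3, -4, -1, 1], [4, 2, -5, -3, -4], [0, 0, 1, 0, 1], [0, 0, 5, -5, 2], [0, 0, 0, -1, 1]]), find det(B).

|B| = 112

B is block upper-triangular with a 2×2 block and a 3×3 block on the diagonal, so its determinant equals the product of the determinants of the diagonal blocks.
det of the 2×2 block = -14
det of the 3×3 block = -8
det = (-14)·(-8) = 112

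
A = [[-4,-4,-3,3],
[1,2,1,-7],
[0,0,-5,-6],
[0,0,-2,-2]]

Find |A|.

The determinant is 8.

A is block upper-triangular with a 2×2 block and a 2×2 block on the diagonal, so its determinant equals the product of the determinants of the diagonal blocks.
det of the 2×2 block = -4
det of the 2×2 block = -2
det = (-4)·(-2) = 8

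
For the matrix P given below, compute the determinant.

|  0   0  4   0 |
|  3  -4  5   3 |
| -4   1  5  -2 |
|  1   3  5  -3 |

det(P) = 104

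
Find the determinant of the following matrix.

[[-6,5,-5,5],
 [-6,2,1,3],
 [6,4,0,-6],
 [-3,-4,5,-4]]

Expand along row 3 (it has 1 zero):
  + (6) · M_31   where M_31 = det([5 -5 5; 2 1 3; -4 5 -4]) = -5
  − (4) · M_32   where M_32 = det([-6 -5 5; -6 1 3; -3 5 -4]) = 144
  − (-6) · M_34   where M_34 = det([-6 5 -5; -6 2 1; -3 -4 5]) = -99
det = (+1)·(6)·(-5) + (-1)·(4)·(144) + (-1)·(-6)·(-99) = -1200

The determinant is -1200.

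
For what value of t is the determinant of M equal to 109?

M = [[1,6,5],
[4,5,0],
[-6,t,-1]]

-3

Expanding along the row containing t, det(M) is linear in t: det(M) = (20)·t + (169).
Set (20)·t + (169) = 109  ⇒  (20)·t = -60  ⇒  t = -3.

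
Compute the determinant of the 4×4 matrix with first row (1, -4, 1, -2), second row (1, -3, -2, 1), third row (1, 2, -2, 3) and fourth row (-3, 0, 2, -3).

Expand along row 4 (it has 1 zero):
  − (-3) · M_41   where M_41 = det([-4 1 -2; -3 -2 1; 2 -2 3]) = 7
  − (2) · M_43   where M_43 = det([1 -4 -2; 1 -3 1; 1 2 3]) = -13
  + (-3) · M_44   where M_44 = det([1 -4 1; 1 -3 -2; 1 2 -2]) = 15
det = (-1)·(-3)·(7) + (-1)·(2)·(-13) + (+1)·(-3)·(15) = 2

The determinant is 2.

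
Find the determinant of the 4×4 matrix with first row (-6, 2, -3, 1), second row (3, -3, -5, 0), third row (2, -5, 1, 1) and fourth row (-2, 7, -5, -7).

Expand along row 2 (it has 1 zero):
  − (3) · M_21   where M_21 = det([2 -3 1; -5 1 1; 7 -5 -7]) = 98
  + (-3) · M_22   where M_22 = det([-6 -3 1; 2 1 1; -2 -5 -7]) = -32
  − (-5) · M_23   where M_23 = det([-6 2 1; 2 -5 1; -2 7 -7]) = -140
det = (-1)·(3)·(98) + (+1)·(-3)·(-32) + (-1)·(-5)·(-140) = -898

-898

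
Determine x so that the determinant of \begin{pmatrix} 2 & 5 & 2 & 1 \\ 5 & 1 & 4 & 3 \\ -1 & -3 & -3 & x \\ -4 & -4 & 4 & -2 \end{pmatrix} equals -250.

-2

Expanding along the column containing x, det(B) is linear in x: det(B) = (172)·x + (94).
Set (172)·x + (94) = -250  ⇒  (172)·x = -344  ⇒  x = -2.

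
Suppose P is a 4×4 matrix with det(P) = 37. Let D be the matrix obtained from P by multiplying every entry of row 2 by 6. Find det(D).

Scaling one row by 6 multiplies the determinant by 6.
det(D) = (6)·(37) = 222

The determinant is 222.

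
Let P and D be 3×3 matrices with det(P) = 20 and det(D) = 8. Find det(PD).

det(PD) = det(P)·det(D) = (20)·(8) = 160

160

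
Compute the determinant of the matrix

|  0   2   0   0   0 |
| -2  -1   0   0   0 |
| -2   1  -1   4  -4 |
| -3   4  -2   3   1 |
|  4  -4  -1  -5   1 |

The matrix is block lower-triangular with a 2×2 block and a 3×3 block on the diagonal, so its determinant equals the product of the determinants of the diagonal blocks.
det of the 2×2 block = 4
det of the 3×3 block = -56
det = (4)·(-56) = -224

-224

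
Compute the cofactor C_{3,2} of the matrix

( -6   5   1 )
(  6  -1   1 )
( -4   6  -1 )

Delete row 3 and column 2; the remaining 2×2 submatrix is [-6 1; 6 1].
Its determinant is (-6)·1 − 1·6 = -12.
The cofactor carries sign (−1)^(3+2) = −1, so C_{3,2} = −(-12) = 12.

12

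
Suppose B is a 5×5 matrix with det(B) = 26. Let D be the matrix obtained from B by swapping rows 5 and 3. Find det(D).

Swapping two rows multiplies the determinant by −1.
det(D) = (-1)·(26) = -26

-26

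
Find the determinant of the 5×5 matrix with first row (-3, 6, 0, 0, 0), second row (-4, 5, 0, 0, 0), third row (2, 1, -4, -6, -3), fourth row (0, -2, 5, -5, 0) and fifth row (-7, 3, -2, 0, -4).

The matrix is block lower-triangular with a 2×2 block and a 3×3 block on the diagonal, so its determinant equals the product of the determinants of the diagonal blocks.
det of the 2×2 block = 9
det of the 3×3 block = -170
det = (9)·(-170) = -1530

-1530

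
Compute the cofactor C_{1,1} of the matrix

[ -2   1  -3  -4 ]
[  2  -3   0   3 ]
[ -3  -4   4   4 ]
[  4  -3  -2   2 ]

Delete row 1 and column 1; the remaining 3×3 submatrix is [-3 0 3; -4 4 4; -3 -2 2].
Its determinant is 12.
The cofactor carries sign (−1)^(1+1) = +1, so C_{1,1} = +(12) = 12.

12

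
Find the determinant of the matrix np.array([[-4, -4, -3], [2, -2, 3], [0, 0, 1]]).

16

Expand along row 3:
  + 1 · |-4 -4; 2 -2| = 1·(8 − (-8)) = 16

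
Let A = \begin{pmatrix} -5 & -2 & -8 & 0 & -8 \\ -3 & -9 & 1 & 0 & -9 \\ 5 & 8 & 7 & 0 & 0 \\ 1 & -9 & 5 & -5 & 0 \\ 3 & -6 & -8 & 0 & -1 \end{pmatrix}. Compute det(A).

41055

Expand along column 4 (it has 4 zeros):
  + (-5) · M_44   where M_44 = det([-5 -2 -8 -8; -3 -9 1 -9; 5 8 7 0; 3 -6 -8 -1]) = -8211
det = (+1)·(-5)·(-8211) = 41055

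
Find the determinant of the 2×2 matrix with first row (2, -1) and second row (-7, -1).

The determinant is -9.

det = 2·(-1) − (-1)·(-7) = -2 − 7 = -9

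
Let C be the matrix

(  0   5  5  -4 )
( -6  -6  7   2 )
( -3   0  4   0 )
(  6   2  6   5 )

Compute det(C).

-999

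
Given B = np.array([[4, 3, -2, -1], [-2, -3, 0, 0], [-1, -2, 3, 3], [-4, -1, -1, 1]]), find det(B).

Expand along row 2 (it has 2 zeros):
  − (-2) · M_21   where M_21 = det([3 -2 -1; -2 3 3; -1 -1 1]) = 15
  + (-3) · M_22   where M_22 = det([4 -2 -1; -1 3 3; -4 -1 1]) = 33
det = (-1)·(-2)·(15) + (+1)·(-3)·(33) = -69

The determinant is -69.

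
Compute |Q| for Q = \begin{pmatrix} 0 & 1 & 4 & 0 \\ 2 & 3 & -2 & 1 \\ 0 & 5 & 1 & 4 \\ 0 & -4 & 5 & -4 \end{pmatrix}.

Expand along column 1 (it has 3 zeros):
  − (2) · M_21   where M_21 = det([1 4 0; 5 1 4; -4 5 -4]) = -8
det = (-1)·(2)·(-8) = 16

16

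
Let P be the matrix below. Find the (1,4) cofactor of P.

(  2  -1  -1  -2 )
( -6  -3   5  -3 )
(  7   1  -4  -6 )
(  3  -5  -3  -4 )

Delete row 1 and column 4; the remaining 3×3 submatrix is [-6 -3 5; 7 1 -4; 3 -5 -3].
Its determinant is -79.
The cofactor carries sign (−1)^(1+4) = −1, so C_{1,4} = −(-79) = 79.

79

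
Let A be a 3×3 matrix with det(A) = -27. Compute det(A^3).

-19683

det(A^3) = (det A)^3 = (-27)^3 = -19683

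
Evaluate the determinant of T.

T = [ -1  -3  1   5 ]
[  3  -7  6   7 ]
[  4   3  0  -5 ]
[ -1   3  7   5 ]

Expand along row 3 (it has 1 zero):
  + (4) · M_31   where M_31 = det([-3 1 5; -7 6 7; 3 7 5]) = -222
  − (3) · M_32   where M_32 = det([-1 1 5; 3 6 7; -1 7 5]) = 132
  − (-5) · M_34   where M_34 = det([-1 -3 1; 3 -7 6; -1 3 7]) = 150
det = (+1)·(4)·(-222) + (-1)·(3)·(132) + (-1)·(-5)·(150) = -534

det(T) = -534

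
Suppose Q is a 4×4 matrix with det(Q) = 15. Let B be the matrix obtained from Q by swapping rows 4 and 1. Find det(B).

|B| = -15

Swapping two rows multiplies the determinant by −1.
det(B) = (-1)·(15) = -15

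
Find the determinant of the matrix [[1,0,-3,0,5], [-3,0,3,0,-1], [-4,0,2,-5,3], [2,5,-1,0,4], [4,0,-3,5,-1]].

Expand along column 2 (it has 4 zeros):
  + (5) · M_42   where M_42 = det([1 -3 0 5; -3 3 0 -1; -4 2 -5 3; 4 -3 5 -1]) = -10
det = (+1)·(5)·(-10) = -50

-50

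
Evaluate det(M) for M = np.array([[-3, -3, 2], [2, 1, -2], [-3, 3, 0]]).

-18

Expand along column 3:
  + 2 · |2 1; -3 3| = 2·(6 − (-3)) = 18
  − (-2) · |-3 -3; -3 3| = −(-2)·(-9 − 9) = -36
Sum: (18) + (-36) = -18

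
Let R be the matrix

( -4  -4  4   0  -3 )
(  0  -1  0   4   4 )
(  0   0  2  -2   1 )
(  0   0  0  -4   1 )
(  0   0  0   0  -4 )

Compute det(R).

R is upper triangular, so det(R) is the product of the diagonal entries:
det = (-4) · (-1) · (2) · (-4) · (-4) = 128

det(R) = 128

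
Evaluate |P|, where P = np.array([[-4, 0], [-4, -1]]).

|P| = 4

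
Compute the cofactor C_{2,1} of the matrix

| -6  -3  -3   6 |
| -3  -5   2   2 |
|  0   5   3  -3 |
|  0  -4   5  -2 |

Delete row 2 and column 1; the remaining 3×3 submatrix is [-3 -3 6; 5 3 -3; -4 5 -2].
Its determinant is 129.
The cofactor carries sign (−1)^(2+1) = −1, so C_{2,1} = −(129) = -129.

-129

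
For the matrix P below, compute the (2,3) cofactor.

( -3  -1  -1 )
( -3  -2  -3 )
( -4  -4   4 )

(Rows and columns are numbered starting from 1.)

-8

Delete row 2 and column 3; the remaining 2×2 submatrix is [-3 -1; -4 -4].
Its determinant is (-3)·(-4) − (-1)·(-4) = 8.
The cofactor carries sign (−1)^(2+3) = −1, so C_{2,3} = −(8) = -8.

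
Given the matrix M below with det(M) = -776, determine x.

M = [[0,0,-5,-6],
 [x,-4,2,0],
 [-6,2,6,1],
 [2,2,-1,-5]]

Expanding along the column containing x, det(M) is linear in x: det(M) = (-24)·x + (-896).
Set (-24)·x + (-896) = -776  ⇒  (-24)·x = 120  ⇒  x = -5.

-5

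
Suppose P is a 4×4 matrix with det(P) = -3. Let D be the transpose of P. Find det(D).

|D| = -3

det(Pᵀ) = det(P).
det(D) = (1)·(-3) = -3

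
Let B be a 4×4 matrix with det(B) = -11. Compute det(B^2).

det(B^2) = (det B)^2 = (-11)^2 = 121

121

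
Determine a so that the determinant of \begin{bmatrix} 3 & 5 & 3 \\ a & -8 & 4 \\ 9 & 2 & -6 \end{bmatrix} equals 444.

Expanding along the column containing a, det(M) is linear in a: det(M) = (36)·a + (516).
Set (36)·a + (516) = 444  ⇒  (36)·a = -72  ⇒  a = -2.

-2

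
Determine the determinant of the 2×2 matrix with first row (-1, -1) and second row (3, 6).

det = (-1)·6 − (-1)·3 = -6 − (-3) = -3

-3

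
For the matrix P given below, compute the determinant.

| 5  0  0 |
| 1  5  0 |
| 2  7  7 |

P is lower triangular, so det(P) is the product of the diagonal entries:
det = (5) · (5) · (7) = 175

|P| = 175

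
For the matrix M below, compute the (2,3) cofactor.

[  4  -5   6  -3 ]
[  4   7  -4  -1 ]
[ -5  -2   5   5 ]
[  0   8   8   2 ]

Delete row 2 and column 3; the remaining 3×3 submatrix is [4 -5 -3; -5 -2 5; 0 8 2].
Its determinant is -106.
The cofactor carries sign (−1)^(2+3) = −1, so C_{2,3} = −(-106) = 106.

106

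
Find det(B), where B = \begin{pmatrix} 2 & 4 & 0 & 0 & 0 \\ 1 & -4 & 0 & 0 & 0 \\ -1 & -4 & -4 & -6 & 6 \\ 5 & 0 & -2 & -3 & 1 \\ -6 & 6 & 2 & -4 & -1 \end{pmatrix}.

The determinant is -672.

B is block lower-triangular with a 2×2 block and a 3×3 block on the diagonal, so its determinant equals the product of the determinants of the diagonal blocks.
det of the 2×2 block = -12
det of the 3×3 block = 56
det = (-12)·(56) = -672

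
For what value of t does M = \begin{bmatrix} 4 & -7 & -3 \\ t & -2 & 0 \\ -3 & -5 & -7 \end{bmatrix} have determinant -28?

3

Expanding along the column containing t, det(M) is linear in t: det(M) = (-34)·t + (74).
Set (-34)·t + (74) = -28  ⇒  (-34)·t = -102  ⇒  t = 3.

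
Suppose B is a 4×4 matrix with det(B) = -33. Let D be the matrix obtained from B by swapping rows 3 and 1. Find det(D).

Swapping two rows multiplies the determinant by −1.
det(D) = (-1)·(-33) = 33

33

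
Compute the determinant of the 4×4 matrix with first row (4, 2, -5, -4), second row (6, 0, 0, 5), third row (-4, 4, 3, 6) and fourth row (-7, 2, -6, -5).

Expand along row 2 (it has 2 zeros):
  − (6) · M_21   where M_21 = det([2 -5 -4; 4 3 6; 2 -6 -5]) = 2
  + (5) · M_24   where M_24 = det([4 2 -5; -4 4 3; -7 2 -6]) = -310
det = (-1)·(6)·(2) + (+1)·(5)·(-310) = -1562

-1562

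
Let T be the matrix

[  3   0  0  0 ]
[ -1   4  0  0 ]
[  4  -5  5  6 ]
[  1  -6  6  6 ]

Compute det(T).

-72

T is block lower-triangular with a 2×2 block and a 2×2 block on the diagonal, so its determinant equals the product of the determinants of the diagonal blocks.
det of the 2×2 block = 12
det of the 2×2 block = -6
det = (12)·(-6) = -72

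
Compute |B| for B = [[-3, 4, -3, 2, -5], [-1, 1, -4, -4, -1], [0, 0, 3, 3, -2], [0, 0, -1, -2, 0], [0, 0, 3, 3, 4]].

B is block upper-triangular with a 2×2 block and a 3×3 block on the diagonal, so its determinant equals the product of the determinants of the diagonal blocks.
det of the 2×2 block = 1
det of the 3×3 block = -18
det = (1)·(-18) = -18

det(B) = -18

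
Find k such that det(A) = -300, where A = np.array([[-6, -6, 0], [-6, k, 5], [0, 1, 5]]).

Expanding along the row containing k, det(A) is linear in k: det(A) = (-30)·k + (-150).
Set (-30)·k + (-150) = -300  ⇒  (-30)·k = -150  ⇒  k = 5.

5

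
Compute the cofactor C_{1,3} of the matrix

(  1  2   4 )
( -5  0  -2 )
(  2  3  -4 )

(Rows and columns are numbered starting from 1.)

-15

Delete row 1 and column 3; the remaining 2×2 submatrix is [-5 0; 2 3].
Its determinant is (-5)·3 − 0·2 = -15.
The cofactor carries sign (−1)^(1+3) = +1, so C_{1,3} = +(-15) = -15.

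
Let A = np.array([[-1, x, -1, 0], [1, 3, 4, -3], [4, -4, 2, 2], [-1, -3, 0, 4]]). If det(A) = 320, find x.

5

Expanding along the column containing x, det(A) is linear in x: det(A) = (70)·x + (-30).
Set (70)·x + (-30) = 320  ⇒  (70)·x = 350  ⇒  x = 5.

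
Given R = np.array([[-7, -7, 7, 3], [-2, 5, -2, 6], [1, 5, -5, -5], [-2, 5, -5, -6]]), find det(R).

det(R) = 96

Expand along row 1:
  + (-7) · M_11   where M_11 = det([5 -2 6; 5 -5 -5; 5 -5 -6]) = 15
  − (-7) · M_12   where M_12 = det([-2 -2 6; 1 -5 -5; -2 -5 -6]) = -132
  + (7) · M_13   where M_13 = det([-2 5 6; 1 5 -5; -2 5 -6]) = 180
  − (3) · M_14   where M_14 = det([-2 5 -2; 1 5 -5; -2 5 -5]) = 45
det = (+1)·(-7)·(15) + (-1)·(-7)·(-132) + (+1)·(7)·(180) + (-1)·(3)·(45) = 96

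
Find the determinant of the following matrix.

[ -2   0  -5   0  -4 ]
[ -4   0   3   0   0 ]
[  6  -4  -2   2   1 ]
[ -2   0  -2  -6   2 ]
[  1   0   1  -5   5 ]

The determinant is 288.

Expand along column 2 (it has 4 zeros):
  − (-4) · M_32   where M_32 = det([-2 -5 0 -4; -4 3 0 0; -2 -2 -6 2; 1 1 -5 5]) = 72
det = (-1)·(-4)·(72) = 288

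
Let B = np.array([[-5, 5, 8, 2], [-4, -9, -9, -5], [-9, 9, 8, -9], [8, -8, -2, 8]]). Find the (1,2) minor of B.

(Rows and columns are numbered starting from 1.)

The minor is 46.

Delete row 1 and column 2; the remaining 3×3 submatrix is [-4 -9 -5; -9 8 -9; 8 -2 8].
Its determinant is 46.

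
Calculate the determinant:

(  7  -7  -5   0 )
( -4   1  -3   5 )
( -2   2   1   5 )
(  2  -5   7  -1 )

Expand along row 1 (it has 1 zero):
  + (7) · M_11   where M_11 = det([1 -3 5; 2 1 5; -5 7 -1]) = 128
  − (-7) · M_12   where M_12 = det([-4 -3 5; -2 1 5; 2 7 -1]) = 40
  + (-5) · M_13   where M_13 = det([-4 1 5; -2 2 5; 2 -5 -1]) = -54
det = (+1)·(7)·(128) + (-1)·(-7)·(40) + (+1)·(-5)·(-54) = 1446

The determinant is 1446.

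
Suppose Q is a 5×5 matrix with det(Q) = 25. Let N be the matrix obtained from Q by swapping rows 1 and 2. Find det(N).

The determinant is -25.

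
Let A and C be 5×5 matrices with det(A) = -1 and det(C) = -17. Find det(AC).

|AC| = 17

det(AC) = det(A)·det(C) = (-1)·(-17) = 17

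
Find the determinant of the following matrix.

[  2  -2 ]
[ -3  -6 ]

The determinant is -18.

det = 2·(-6) − (-2)·(-3) = -12 − 6 = -18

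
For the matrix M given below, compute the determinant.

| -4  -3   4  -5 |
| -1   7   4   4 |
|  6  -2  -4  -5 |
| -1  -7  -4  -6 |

720

Expand along row 1:
  + (-4) · M_11   where M_11 = det([7 4 4; -2 -4 -5; -7 -4 -6]) = 40
  − (-3) · M_12   where M_12 = det([-1 4 4; 6 -4 -5; -1 -4 -6]) = 48
  + (4) · M_13   where M_13 = det([-1 7 4; 6 -2 -5; -1 -7 -6]) = 134
  − (-5) · M_14   where M_14 = det([-1 7 4; 6 -2 -4; -1 -7 -4]) = 40
det = (+1)·(-4)·(40) + (-1)·(-3)·(48) + (+1)·(4)·(134) + (-1)·(-5)·(40) = 720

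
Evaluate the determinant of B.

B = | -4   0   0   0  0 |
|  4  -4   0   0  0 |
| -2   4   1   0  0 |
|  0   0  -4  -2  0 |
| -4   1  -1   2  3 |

-96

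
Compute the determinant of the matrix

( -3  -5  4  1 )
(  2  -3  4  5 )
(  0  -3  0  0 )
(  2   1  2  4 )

-42

Expand along row 3 (it has 3 zeros):
  − (-3) · M_32   where M_32 = det([-3 4 1; 2 4 5; 2 2 4]) = -14
det = (-1)·(-3)·(-14) = -42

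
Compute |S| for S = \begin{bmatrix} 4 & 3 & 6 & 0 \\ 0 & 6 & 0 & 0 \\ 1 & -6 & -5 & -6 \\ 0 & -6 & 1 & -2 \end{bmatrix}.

456

Expand along row 2 (it has 3 zeros):
  + (6) · M_22   where M_22 = det([4 6 0; 1 -5 -6; 0 1 -2]) = 76
det = (+1)·(6)·(76) = 456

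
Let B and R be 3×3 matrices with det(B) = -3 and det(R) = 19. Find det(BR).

det(BR) = det(B)·det(R) = (-3)·(19) = -57

-57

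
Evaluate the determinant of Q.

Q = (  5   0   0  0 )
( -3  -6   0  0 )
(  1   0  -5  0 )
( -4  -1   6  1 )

150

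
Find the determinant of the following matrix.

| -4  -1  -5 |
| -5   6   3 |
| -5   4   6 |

-161

Expand along column 1:
  + (-4) · |6 3; 4 6| = (-4)·(36 − 12) = -96
  − (-5) · |-1 -5; 4 6| = −(-5)·(-6 − (-20)) = 70
  + (-5) · |-1 -5; 6 3| = (-5)·(-3 − (-30)) = -135
Sum: (-96) + (70) + (-135) = -161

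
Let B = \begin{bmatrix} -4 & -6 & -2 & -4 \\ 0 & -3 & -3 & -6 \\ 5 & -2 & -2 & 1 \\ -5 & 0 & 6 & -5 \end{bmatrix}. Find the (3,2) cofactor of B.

The cofactor is 204.

Delete row 3 and column 2; the remaining 3×3 submatrix is [-4 -2 -4; 0 -3 -6; -5 6 -5].
Its determinant is -204.
The cofactor carries sign (−1)^(3+2) = −1, so C_{3,2} = −(-204) = 204.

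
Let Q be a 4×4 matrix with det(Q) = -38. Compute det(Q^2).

1444

det(Q^2) = (det Q)^2 = (-38)^2 = 1444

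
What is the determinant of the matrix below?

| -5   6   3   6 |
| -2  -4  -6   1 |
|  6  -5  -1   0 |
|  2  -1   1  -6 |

Expand along row 3 (it has 1 zero):
  + (6) · M_31   where M_31 = det([6 3 6; -4 -6 1; -1 1 -6]) = 75
  − (-5) · M_32   where M_32 = det([-5 3 6; -2 -6 1; 2 1 -6]) = -145
  + (-1) · M_33   where M_33 = det([-5 6 6; -2 -4 1; 2 -1 -6]) = -125
det = (+1)·(6)·(75) + (-1)·(-5)·(-145) + (+1)·(-1)·(-125) = -150

-150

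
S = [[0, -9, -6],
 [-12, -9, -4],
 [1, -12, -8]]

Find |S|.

Expand along row 1:
  − (-9) · |-12 -4; 1 -8| = −(-9)·(96 − (-4)) = 900
  + (-6) · |-12 -9; 1 -12| = (-6)·(144 − (-9)) = -918
Sum: (900) + (-918) = -18

-18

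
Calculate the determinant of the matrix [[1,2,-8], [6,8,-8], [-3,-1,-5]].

Expand along column 1:
  + 1 · |8 -8; -1 -5| = 1·(-40 − 8) = -48
  − 6 · |2 -8; -1 -5| = −6·(-10 − 8) = 108
  + (-3) · |2 -8; 8 -8| = (-3)·(-16 − (-64)) = -144
Sum: (-48) + (108) + (-144) = -84

The determinant is -84.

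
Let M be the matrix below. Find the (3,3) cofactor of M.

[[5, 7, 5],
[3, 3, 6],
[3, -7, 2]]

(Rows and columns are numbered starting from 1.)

The cofactor is -6.

Delete row 3 and column 3; the remaining 2×2 submatrix is [5 7; 3 3].
Its determinant is 5·3 − 7·3 = -6.
The cofactor carries sign (−1)^(3+3) = +1, so C_{3,3} = +(-6) = -6.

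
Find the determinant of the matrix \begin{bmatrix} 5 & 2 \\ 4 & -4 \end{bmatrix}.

det = 5·(-4) − 2·4 = -20 − 8 = -28

-28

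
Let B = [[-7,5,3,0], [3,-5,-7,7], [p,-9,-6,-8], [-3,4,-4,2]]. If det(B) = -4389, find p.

-3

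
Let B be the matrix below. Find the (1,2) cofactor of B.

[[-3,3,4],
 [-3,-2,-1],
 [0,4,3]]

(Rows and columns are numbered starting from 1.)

9

Delete row 1 and column 2; the remaining 2×2 submatrix is [-3 -1; 0 3].
Its determinant is (-3)·3 − (-1)·0 = -9.
The cofactor carries sign (−1)^(1+2) = −1, so C_{1,2} = −(-9) = 9.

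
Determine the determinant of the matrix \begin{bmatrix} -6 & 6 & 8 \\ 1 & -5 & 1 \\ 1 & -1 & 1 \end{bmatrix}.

56

Expand along column 1:
  + (-6) · |-5 1; -1 1| = (-6)·(-5 − (-1)) = 24
  − 1 · |6 8; -1 1| = −1·(6 − (-8)) = -14
  + 1 · |6 8; -5 1| = 1·(6 − (-40)) = 46
Sum: (24) + (-14) + (46) = 56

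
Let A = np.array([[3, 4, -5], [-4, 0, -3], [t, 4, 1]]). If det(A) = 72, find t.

t = 5

Expanding along the row containing t, det(A) is linear in t: det(A) = (-12)·t + (132).
Set (-12)·t + (132) = 72  ⇒  (-12)·t = -60  ⇒  t = 5.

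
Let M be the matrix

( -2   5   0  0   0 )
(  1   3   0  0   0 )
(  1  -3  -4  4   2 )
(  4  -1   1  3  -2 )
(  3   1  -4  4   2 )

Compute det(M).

|M| = 0

M is block lower-triangular with a 2×2 block and a 3×3 block on the diagonal, so its determinant equals the product of the determinants of the diagonal blocks.
det of the 2×2 block = -11
det of the 3×3 block = 0
det = (-11)·(0) = 0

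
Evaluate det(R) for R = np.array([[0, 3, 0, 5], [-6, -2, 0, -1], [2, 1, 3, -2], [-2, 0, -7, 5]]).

The determinant is -136.

Expand along row 1 (it has 2 zeros):
  − (3) · M_12   where M_12 = det([-6 0 -1; 2 3 -2; -2 -7 5]) = 2
  − (5) · M_14   where M_14 = det([-6 -2 0; 2 1 3; -2 0 -7]) = 26
det = (-1)·(3)·(2) + (-1)·(5)·(26) = -136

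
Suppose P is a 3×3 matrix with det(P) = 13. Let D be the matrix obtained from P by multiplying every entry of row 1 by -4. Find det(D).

The determinant is -52.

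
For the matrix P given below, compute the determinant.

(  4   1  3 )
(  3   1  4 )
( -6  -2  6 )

14

Expand along row 1:
  + 4 · |1 4; -2 6| = 4·(6 − (-8)) = 56
  − 1 · |3 4; -6 6| = −1·(18 − (-24)) = -42
  + 3 · |3 1; -6 -2| = 3·(-6 − (-6)) = 0
Sum: (56) + (-42) + (0) = 14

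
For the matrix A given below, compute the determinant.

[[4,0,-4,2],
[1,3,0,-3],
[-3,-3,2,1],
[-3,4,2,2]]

Expand along row 1 (it has 1 zero):
  + (4) · M_11   where M_11 = det([3 0 -3; -3 2 1; 4 2 2]) = 48
  + (-4) · M_13   where M_13 = det([1 3 -3; -3 -3 1; -3 4 2]) = 62
  − (2) · M_14   where M_14 = det([1 3 0; -3 -3 2; -3 4 2]) = -14
det = (+1)·(4)·(48) + (+1)·(-4)·(62) + (-1)·(2)·(-14) = -28

-28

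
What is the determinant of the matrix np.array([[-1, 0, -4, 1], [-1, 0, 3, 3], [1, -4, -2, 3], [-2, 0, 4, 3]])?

68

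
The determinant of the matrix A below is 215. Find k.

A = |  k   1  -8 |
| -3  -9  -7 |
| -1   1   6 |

Expanding along the row containing k, det(A) is linear in k: det(A) = (-47)·k + (121).
Set (-47)·k + (121) = 215  ⇒  (-47)·k = 94  ⇒  k = -2.

-2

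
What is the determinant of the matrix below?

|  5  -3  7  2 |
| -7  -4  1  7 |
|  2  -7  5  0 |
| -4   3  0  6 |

-171

Expand along row 3 (it has 1 zero):
  + (2) · M_31   where M_31 = det([-3 7 2; -4 1 7; 3 0 6]) = 291
  − (-7) · M_32   where M_32 = det([5 7 2; -7 1 7; -4 0 6]) = 136
  + (5) · M_33   where M_33 = det([5 -3 2; -7 -4 7; -4 3 6]) = -341
det = (+1)·(2)·(291) + (-1)·(-7)·(136) + (+1)·(5)·(-341) = -171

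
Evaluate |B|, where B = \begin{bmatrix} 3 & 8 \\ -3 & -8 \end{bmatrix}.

The determinant is 0.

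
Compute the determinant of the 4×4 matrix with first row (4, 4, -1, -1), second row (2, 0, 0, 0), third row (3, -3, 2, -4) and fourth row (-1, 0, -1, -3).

The determinant is 68.

Expand along row 2 (it has 3 zeros):
  − (2) · M_21   where M_21 = det([4 -1 -1; -3 2 -4; 0 -1 -3]) = -34
det = (-1)·(2)·(-34) = 68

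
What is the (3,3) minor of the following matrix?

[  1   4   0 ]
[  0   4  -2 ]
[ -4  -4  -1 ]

4

Delete row 3 and column 3; the remaining 2×2 submatrix is [1 4; 0 4].
Its determinant is 1·4 − 4·0 = 4.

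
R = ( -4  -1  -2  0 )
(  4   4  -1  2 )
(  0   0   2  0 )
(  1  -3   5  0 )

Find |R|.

-52

Expand along row 3 (it has 3 zeros):
  + (2) · M_33   where M_33 = det([-4 -1 0; 4 4 2; 1 -3 0]) = -26
det = (+1)·(2)·(-26) = -52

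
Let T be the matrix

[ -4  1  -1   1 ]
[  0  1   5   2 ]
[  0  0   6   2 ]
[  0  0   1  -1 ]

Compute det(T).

T is block upper-triangular with a 2×2 block and a 2×2 block on the diagonal, so its determinant equals the product of the determinants of the diagonal blocks.
det of the 2×2 block = -4
det of the 2×2 block = -8
det = (-4)·(-8) = 32

|T| = 32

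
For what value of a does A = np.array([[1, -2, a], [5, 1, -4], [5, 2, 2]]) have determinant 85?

a = 3

Expanding along the column containing a, det(A) is linear in a: det(A) = (5)·a + (70).
Set (5)·a + (70) = 85  ⇒  (5)·a = 15  ⇒  a = 3.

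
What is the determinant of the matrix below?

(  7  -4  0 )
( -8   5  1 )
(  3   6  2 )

-48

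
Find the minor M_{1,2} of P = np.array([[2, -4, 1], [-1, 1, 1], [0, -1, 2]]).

-2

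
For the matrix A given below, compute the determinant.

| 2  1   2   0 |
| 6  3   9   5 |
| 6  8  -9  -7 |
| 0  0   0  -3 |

Expand along row 4 (it has 3 zeros):
  + (-3) · M_44   where M_44 = det([2 1 2; 6 3 9; 6 8 -9]) = -30
det = (+1)·(-3)·(-30) = 90

90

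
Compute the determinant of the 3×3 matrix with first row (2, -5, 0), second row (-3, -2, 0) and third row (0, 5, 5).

Expand along column 3:
  + 5 · |2 -5; -3 -2| = 5·(-4 − 15) = -95

-95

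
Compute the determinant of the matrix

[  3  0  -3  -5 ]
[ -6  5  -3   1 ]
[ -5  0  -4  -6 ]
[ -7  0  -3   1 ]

The determinant is -710.

Expand along column 2 (it has 3 zeros):
  + (5) · M_22   where M_22 = det([3 -3 -5; -5 -4 -6; -7 -3 1]) = -142
det = (+1)·(5)·(-142) = -710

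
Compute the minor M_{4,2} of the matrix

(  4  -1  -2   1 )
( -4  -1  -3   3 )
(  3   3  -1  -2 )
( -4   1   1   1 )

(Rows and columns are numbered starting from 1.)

47

Delete row 4 and column 2; the remaining 3×3 submatrix is [4 -2 1; -4 -3 3; 3 -1 -2].
Its determinant is 47.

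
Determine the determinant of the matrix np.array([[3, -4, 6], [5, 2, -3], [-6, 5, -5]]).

The determinant is 65.

Expand along row 1:
  + 3 · |2 -3; 5 -5| = 3·(-10 − (-15)) = 15
  − (-4) · |5 -3; -6 -5| = −(-4)·(-25 − 18) = -172
  + 6 · |5 2; -6 5| = 6·(25 − (-12)) = 222
Sum: (15) + (-172) + (222) = 65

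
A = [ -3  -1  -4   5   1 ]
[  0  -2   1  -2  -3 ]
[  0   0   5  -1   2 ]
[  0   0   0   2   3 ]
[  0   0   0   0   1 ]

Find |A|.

A is upper triangular, so det(A) is the product of the diagonal entries:
det = (-3) · (-2) · (5) · (2) · (1) = 60

The determinant is 60.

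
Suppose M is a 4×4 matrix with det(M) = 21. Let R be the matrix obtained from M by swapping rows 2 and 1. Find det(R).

|R| = -21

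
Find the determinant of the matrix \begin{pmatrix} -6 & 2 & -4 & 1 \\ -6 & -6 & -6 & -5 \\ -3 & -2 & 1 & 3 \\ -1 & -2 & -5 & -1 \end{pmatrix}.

The determinant is 960.

Expand along row 1:
  + (-6) · M_11   where M_11 = det([-6 -6 -5; -2 1 3; -2 -5 -1]) = -96
  − (2) · M_12   where M_12 = det([-6 -6 -5; -3 1 3; -1 -5 -1]) = -128
  + (-4) · M_13   where M_13 = det([-6 -6 -5; -3 -2 3; -1 -2 -1]) = -32
  − (1) · M_14   where M_14 = det([-6 -6 -6; -3 -2 1; -1 -2 -5]) = 0
det = (+1)·(-6)·(-96) + (-1)·(2)·(-128) + (+1)·(-4)·(-32) + (-1)·(1)·(0) = 960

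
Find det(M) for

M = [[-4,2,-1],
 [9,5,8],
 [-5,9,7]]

-164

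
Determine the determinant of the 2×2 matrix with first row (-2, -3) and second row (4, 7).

-2

det = (-2)·7 − (-3)·4 = -14 − (-12) = -2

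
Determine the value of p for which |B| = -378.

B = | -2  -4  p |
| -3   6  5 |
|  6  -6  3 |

p = 7

Expanding along the row containing p, det(B) is linear in p: det(B) = (-18)·p + (-252).
Set (-18)·p + (-252) = -378  ⇒  (-18)·p = -126  ⇒  p = 7.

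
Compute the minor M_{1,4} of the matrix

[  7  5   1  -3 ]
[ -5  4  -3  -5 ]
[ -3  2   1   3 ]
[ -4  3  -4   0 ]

Delete row 1 and column 4; the remaining 3×3 submatrix is [-5 4 -3; -3 2 1; -4 3 -4].
Its determinant is -6.

-6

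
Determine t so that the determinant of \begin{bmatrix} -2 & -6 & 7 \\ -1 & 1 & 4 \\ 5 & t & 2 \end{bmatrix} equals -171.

0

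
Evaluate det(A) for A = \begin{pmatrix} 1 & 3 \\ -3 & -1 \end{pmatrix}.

det(A) = 8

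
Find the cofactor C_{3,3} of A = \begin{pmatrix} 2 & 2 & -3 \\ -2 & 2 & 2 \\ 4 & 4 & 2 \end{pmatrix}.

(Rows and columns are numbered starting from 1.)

Delete row 3 and column 3; the remaining 2×2 submatrix is [2 2; -2 2].
Its determinant is 2·2 − 2·(-2) = 8.
The cofactor carries sign (−1)^(3+3) = +1, so C_{3,3} = +(8) = 8.

8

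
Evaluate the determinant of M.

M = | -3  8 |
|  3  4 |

det(M) = -36

det(M) = (-3)·4 − 8·3 = -12 − 24 = -36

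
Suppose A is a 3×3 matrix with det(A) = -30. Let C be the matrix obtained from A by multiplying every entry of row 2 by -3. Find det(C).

90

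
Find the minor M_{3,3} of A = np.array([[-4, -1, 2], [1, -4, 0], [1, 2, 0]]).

Delete row 3 and column 3; the remaining 2×2 submatrix is [-4 -1; 1 -4].
Its determinant is (-4)·(-4) − (-1)·1 = 17.

17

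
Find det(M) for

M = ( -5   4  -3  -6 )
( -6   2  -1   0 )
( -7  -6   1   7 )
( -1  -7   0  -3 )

Expand along row 2 (it has 1 zero):
  − (-6) · M_21   where M_21 = det([4 -3 -6; -6 1 7; -7 0 -3]) = 147
  + (2) · M_22   where M_22 = det([-5 -3 -6; -7 1 7; -1 0 -3]) = 93
  − (-1) · M_23   where M_23 = det([-5 4 -6; -7 -6 7; -1 -7 -3]) = -705
det = (-1)·(-6)·(147) + (+1)·(2)·(93) + (-1)·(-1)·(-705) = 363

The determinant is 363.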